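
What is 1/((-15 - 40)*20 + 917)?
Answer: -1/183 ≈ -0.0054645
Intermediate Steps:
1/((-15 - 40)*20 + 917) = 1/(-55*20 + 917) = 1/(-1100 + 917) = 1/(-183) = -1/183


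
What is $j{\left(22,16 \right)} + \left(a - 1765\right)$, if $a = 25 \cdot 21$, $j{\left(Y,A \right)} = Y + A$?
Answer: $-1202$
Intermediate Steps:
$j{\left(Y,A \right)} = A + Y$
$a = 525$
$j{\left(22,16 \right)} + \left(a - 1765\right) = \left(16 + 22\right) + \left(525 - 1765\right) = 38 - 1240 = -1202$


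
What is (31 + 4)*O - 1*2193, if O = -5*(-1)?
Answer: -2018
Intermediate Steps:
O = 5
(31 + 4)*O - 1*2193 = (31 + 4)*5 - 1*2193 = 35*5 - 2193 = 175 - 2193 = -2018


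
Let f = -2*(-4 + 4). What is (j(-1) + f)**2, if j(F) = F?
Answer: 1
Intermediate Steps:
f = 0 (f = -2*0 = 0)
(j(-1) + f)**2 = (-1 + 0)**2 = (-1)**2 = 1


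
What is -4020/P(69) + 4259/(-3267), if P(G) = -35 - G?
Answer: 3172601/84942 ≈ 37.350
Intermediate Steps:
-4020/P(69) + 4259/(-3267) = -4020/(-35 - 1*69) + 4259/(-3267) = -4020/(-35 - 69) + 4259*(-1/3267) = -4020/(-104) - 4259/3267 = -4020*(-1/104) - 4259/3267 = 1005/26 - 4259/3267 = 3172601/84942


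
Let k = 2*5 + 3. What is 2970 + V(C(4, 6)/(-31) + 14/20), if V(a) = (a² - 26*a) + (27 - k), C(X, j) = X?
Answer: 285367109/96100 ≈ 2969.5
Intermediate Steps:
k = 13 (k = 10 + 3 = 13)
V(a) = 14 + a² - 26*a (V(a) = (a² - 26*a) + (27 - 1*13) = (a² - 26*a) + (27 - 13) = (a² - 26*a) + 14 = 14 + a² - 26*a)
2970 + V(C(4, 6)/(-31) + 14/20) = 2970 + (14 + (4/(-31) + 14/20)² - 26*(4/(-31) + 14/20)) = 2970 + (14 + (4*(-1/31) + 14*(1/20))² - 26*(4*(-1/31) + 14*(1/20))) = 2970 + (14 + (-4/31 + 7/10)² - 26*(-4/31 + 7/10)) = 2970 + (14 + (177/310)² - 26*177/310) = 2970 + (14 + 31329/96100 - 2301/155) = 2970 - 49891/96100 = 285367109/96100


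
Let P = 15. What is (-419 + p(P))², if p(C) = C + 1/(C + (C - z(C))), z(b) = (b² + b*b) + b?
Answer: 30884899081/189225 ≈ 1.6322e+5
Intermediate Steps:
z(b) = b + 2*b² (z(b) = (b² + b²) + b = 2*b² + b = b + 2*b²)
p(C) = C + 1/(2*C - C*(1 + 2*C)) (p(C) = C + 1/(C + (C - C*(1 + 2*C))) = C + 1/(2*C - C*(1 + 2*C)))
(-419 + p(P))² = (-419 + (-1 - 1*15² + 2*15³)/(15*(-1 + 2*15)))² = (-419 + (-1 - 1*225 + 2*3375)/(15*(-1 + 30)))² = (-419 + (1/15)*(-1 - 225 + 6750)/29)² = (-419 + (1/15)*(1/29)*6524)² = (-419 + 6524/435)² = (-175741/435)² = 30884899081/189225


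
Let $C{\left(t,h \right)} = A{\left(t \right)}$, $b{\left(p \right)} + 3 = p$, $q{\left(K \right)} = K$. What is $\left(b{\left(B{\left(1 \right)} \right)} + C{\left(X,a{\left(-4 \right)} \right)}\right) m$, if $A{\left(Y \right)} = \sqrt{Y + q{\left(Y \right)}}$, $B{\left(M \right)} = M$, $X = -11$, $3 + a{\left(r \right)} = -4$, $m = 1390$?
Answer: $-2780 + 1390 i \sqrt{22} \approx -2780.0 + 6519.7 i$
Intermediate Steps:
$a{\left(r \right)} = -7$ ($a{\left(r \right)} = -3 - 4 = -7$)
$b{\left(p \right)} = -3 + p$
$A{\left(Y \right)} = \sqrt{2} \sqrt{Y}$ ($A{\left(Y \right)} = \sqrt{Y + Y} = \sqrt{2 Y} = \sqrt{2} \sqrt{Y}$)
$C{\left(t,h \right)} = \sqrt{2} \sqrt{t}$
$\left(b{\left(B{\left(1 \right)} \right)} + C{\left(X,a{\left(-4 \right)} \right)}\right) m = \left(\left(-3 + 1\right) + \sqrt{2} \sqrt{-11}\right) 1390 = \left(-2 + \sqrt{2} i \sqrt{11}\right) 1390 = \left(-2 + i \sqrt{22}\right) 1390 = -2780 + 1390 i \sqrt{22}$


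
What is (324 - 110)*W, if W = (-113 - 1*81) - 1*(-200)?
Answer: 1284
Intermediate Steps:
W = 6 (W = (-113 - 81) + 200 = -194 + 200 = 6)
(324 - 110)*W = (324 - 110)*6 = 214*6 = 1284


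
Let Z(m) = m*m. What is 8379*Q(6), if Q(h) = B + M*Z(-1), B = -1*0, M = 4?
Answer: 33516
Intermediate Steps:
Z(m) = m**2
B = 0
Q(h) = 4 (Q(h) = 0 + 4*(-1)**2 = 0 + 4*1 = 0 + 4 = 4)
8379*Q(6) = 8379*4 = 33516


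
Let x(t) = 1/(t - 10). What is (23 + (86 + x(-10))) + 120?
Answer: 4579/20 ≈ 228.95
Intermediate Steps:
x(t) = 1/(-10 + t)
(23 + (86 + x(-10))) + 120 = (23 + (86 + 1/(-10 - 10))) + 120 = (23 + (86 + 1/(-20))) + 120 = (23 + (86 - 1/20)) + 120 = (23 + 1719/20) + 120 = 2179/20 + 120 = 4579/20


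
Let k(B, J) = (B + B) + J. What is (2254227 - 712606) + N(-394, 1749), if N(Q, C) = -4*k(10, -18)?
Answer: 1541613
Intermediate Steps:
k(B, J) = J + 2*B (k(B, J) = 2*B + J = J + 2*B)
N(Q, C) = -8 (N(Q, C) = -4*(-18 + 2*10) = -4*(-18 + 20) = -4*2 = -8)
(2254227 - 712606) + N(-394, 1749) = (2254227 - 712606) - 8 = 1541621 - 8 = 1541613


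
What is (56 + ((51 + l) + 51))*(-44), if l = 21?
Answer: -7876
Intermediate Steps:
(56 + ((51 + l) + 51))*(-44) = (56 + ((51 + 21) + 51))*(-44) = (56 + (72 + 51))*(-44) = (56 + 123)*(-44) = 179*(-44) = -7876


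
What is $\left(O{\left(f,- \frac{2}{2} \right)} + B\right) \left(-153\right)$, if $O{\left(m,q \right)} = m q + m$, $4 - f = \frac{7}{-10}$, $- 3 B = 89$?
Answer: $4539$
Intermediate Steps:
$B = - \frac{89}{3}$ ($B = \left(- \frac{1}{3}\right) 89 = - \frac{89}{3} \approx -29.667$)
$f = \frac{47}{10}$ ($f = 4 - \frac{7}{-10} = 4 - 7 \left(- \frac{1}{10}\right) = 4 - - \frac{7}{10} = 4 + \frac{7}{10} = \frac{47}{10} \approx 4.7$)
$O{\left(m,q \right)} = m + m q$
$\left(O{\left(f,- \frac{2}{2} \right)} + B\right) \left(-153\right) = \left(\frac{47 \left(1 - \frac{2}{2}\right)}{10} - \frac{89}{3}\right) \left(-153\right) = \left(\frac{47 \left(1 - 1\right)}{10} - \frac{89}{3}\right) \left(-153\right) = \left(\frac{47}{10} \cdot 0 - \frac{89}{3}\right) \left(-153\right) = \left(0 - \frac{89}{3}\right) \left(-153\right) = \left(- \frac{89}{3}\right) \left(-153\right) = 4539$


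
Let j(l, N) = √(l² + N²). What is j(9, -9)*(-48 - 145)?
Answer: -1737*√2 ≈ -2456.5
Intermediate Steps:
j(l, N) = √(N² + l²)
j(9, -9)*(-48 - 145) = √((-9)² + 9²)*(-48 - 145) = √(81 + 81)*(-193) = √162*(-193) = (9*√2)*(-193) = -1737*√2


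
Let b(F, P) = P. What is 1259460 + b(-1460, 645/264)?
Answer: 110832695/88 ≈ 1.2595e+6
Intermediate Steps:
1259460 + b(-1460, 645/264) = 1259460 + 645/264 = 1259460 + 645*(1/264) = 1259460 + 215/88 = 110832695/88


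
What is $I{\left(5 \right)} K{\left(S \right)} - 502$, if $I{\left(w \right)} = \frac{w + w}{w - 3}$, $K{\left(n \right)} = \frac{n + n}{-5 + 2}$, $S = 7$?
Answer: $- \frac{1576}{3} \approx -525.33$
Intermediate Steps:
$K{\left(n \right)} = - \frac{2 n}{3}$ ($K{\left(n \right)} = \frac{2 n}{-3} = 2 n \left(- \frac{1}{3}\right) = - \frac{2 n}{3}$)
$I{\left(w \right)} = \frac{2 w}{-3 + w}$
$I{\left(5 \right)} K{\left(S \right)} - 502 = 2 \cdot 5 \frac{1}{-3 + 5} \left(\left(- \frac{2}{3}\right) 7\right) - 502 = 2 \cdot 5 \cdot \frac{1}{2} \left(- \frac{14}{3}\right) - 502 = 5 \left(- \frac{14}{3}\right) - 502 = - \frac{70}{3} - 502 = - \frac{1576}{3}$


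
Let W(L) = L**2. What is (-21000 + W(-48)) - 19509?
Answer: -38205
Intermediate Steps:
(-21000 + W(-48)) - 19509 = (-21000 + (-48)**2) - 19509 = (-21000 + 2304) - 19509 = -18696 - 19509 = -38205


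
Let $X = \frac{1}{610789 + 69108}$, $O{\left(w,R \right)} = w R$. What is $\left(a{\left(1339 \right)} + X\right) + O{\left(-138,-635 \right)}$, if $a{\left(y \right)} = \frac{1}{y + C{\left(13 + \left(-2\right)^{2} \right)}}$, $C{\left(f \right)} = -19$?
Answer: $\frac{78644774506417}{897464040} \approx 87630.0$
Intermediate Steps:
$O{\left(w,R \right)} = R w$
$a{\left(y \right)} = \frac{1}{-19 + y}$ ($a{\left(y \right)} = \frac{1}{y - 19} = \frac{1}{-19 + y}$)
$X = \frac{1}{679897} \approx 1.4708 \cdot 10^{-6}$
$\left(a{\left(1339 \right)} + X\right) + O{\left(-138,-635 \right)} = \left(\frac{1}{-19 + 1339} + \frac{1}{679897}\right) - -87630 = \left(\frac{1}{1320} + \frac{1}{679897}\right) + 87630 = \frac{681217}{897464040} + 87630 = \frac{78644774506417}{897464040}$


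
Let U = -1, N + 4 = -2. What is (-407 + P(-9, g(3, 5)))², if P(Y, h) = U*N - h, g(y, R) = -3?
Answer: 158404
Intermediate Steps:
N = -6 (N = -4 - 2 = -6)
P(Y, h) = 6 - h (P(Y, h) = -1*(-6) - h = 6 - h)
(-407 + P(-9, g(3, 5)))² = (-407 + (6 - 1*(-3)))² = (-407 + (6 + 3))² = (-407 + 9)² = (-398)² = 158404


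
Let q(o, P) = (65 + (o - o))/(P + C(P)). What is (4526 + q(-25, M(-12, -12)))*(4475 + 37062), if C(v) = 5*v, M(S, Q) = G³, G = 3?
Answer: 30458126749/162 ≈ 1.8801e+8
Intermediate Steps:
M(S, Q) = 27 (M(S, Q) = 3³ = 27)
q(o, P) = 65/(6*P) (q(o, P) = (65 + (o - o))/(P + 5*P) = (65 + 0)/((6*P)) = 65*(1/(6*P)) = 65/(6*P))
(4526 + q(-25, M(-12, -12)))*(4475 + 37062) = (4526 + (65/6)/27)*(4475 + 37062) = (4526 + (65/6)*(1/27))*41537 = (4526 + 65/162)*41537 = (733277/162)*41537 = 30458126749/162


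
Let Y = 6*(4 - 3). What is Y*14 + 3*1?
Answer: 87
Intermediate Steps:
Y = 6 (Y = 6*1 = 6)
Y*14 + 3*1 = 6*14 + 3*1 = 84 + 3 = 87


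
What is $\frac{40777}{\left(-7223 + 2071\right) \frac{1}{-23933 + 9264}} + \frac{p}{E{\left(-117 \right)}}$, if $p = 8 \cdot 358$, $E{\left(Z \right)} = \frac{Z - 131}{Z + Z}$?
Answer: $\frac{18974485547}{159712} \approx 1.188 \cdot 10^{5}$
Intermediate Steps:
$E{\left(Z \right)} = \frac{-131 + Z}{2 Z}$
$p = 2864$
$\frac{40777}{\left(-7223 + 2071\right) \frac{1}{-23933 + 9264}} + \frac{p}{E{\left(-117 \right)}} = \frac{40777}{\left(-7223 + 2071\right) \frac{1}{-23933 + 9264}} + \frac{2864}{\frac{1}{2} \frac{1}{-117} \left(-131 - 117\right)} = \frac{40777}{\left(-5152\right) \frac{1}{-14669}} + \frac{2864}{\frac{1}{2} \left(- \frac{1}{117}\right) \left(-248\right)} = \frac{40777}{\left(-5152\right) \left(- \frac{1}{14669}\right)} + \frac{2864}{\frac{124}{117}} = \frac{40777}{\frac{5152}{14669}} + 2864 \cdot \frac{117}{124} = 40777 \cdot \frac{14669}{5152} + \frac{83772}{31} = \frac{598157813}{5152} + \frac{83772}{31} = \frac{18974485547}{159712}$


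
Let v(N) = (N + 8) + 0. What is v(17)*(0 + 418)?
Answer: 10450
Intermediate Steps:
v(N) = 8 + N (v(N) = (8 + N) + 0 = 8 + N)
v(17)*(0 + 418) = (8 + 17)*(0 + 418) = 25*418 = 10450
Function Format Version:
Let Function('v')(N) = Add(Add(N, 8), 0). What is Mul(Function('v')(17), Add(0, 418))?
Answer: 10450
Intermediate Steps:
Function('v')(N) = Add(8, N) (Function('v')(N) = Add(Add(8, N), 0) = Add(8, N))
Mul(Function('v')(17), Add(0, 418)) = Mul(Add(8, 17), Add(0, 418)) = Mul(25, 418) = 10450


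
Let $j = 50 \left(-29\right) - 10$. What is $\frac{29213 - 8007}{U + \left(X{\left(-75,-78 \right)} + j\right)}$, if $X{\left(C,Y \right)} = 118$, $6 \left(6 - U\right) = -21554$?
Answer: $\frac{63618}{6769} \approx 9.3984$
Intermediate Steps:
$U = \frac{10795}{3}$ ($U = 6 - - \frac{10777}{3} = 6 + \frac{10777}{3} = \frac{10795}{3} \approx 3598.3$)
$j = -1460$ ($j = -1450 - 10 = -1460$)
$\frac{29213 - 8007}{U + \left(X{\left(-75,-78 \right)} + j\right)} = \frac{29213 - 8007}{\frac{10795}{3} + \left(118 - 1460\right)} = \frac{21206}{\frac{10795}{3} - 1342} = \frac{21206}{\frac{6769}{3}} = 21206 \cdot \frac{3}{6769} = \frac{63618}{6769}$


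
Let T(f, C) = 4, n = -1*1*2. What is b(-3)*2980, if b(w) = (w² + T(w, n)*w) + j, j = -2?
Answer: -14900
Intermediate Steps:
n = -2 (n = -1*2 = -2)
b(w) = -2 + w² + 4*w (b(w) = (w² + 4*w) - 2 = -2 + w² + 4*w)
b(-3)*2980 = (-2 + (-3)² + 4*(-3))*2980 = (-2 + 9 - 12)*2980 = -5*2980 = -14900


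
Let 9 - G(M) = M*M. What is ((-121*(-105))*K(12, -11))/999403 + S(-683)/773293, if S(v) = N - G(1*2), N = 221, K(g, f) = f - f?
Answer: 216/773293 ≈ 0.00027933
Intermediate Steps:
K(g, f) = 0
G(M) = 9 - M² (G(M) = 9 - M*M = 9 - M²)
S(v) = 216 (S(v) = 221 - (9 - (1*2)²) = 221 - (9 - 1*2²) = 221 - (9 - 1*4) = 221 - (9 - 4) = 221 - 1*5 = 221 - 5 = 216)
((-121*(-105))*K(12, -11))/999403 + S(-683)/773293 = (-121*(-105)*0)/999403 + 216/773293 = (12705*0)*(1/999403) + 216*(1/773293) = 0*(1/999403) + 216/773293 = 0 + 216/773293 = 216/773293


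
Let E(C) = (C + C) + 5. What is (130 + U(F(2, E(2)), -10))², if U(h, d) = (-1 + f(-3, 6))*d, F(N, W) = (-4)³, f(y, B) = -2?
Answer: 25600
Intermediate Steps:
E(C) = 5 + 2*C (E(C) = 2*C + 5 = 5 + 2*C)
F(N, W) = -64
U(h, d) = -3*d (U(h, d) = (-1 - 2)*d = -3*d)
(130 + U(F(2, E(2)), -10))² = (130 - 3*(-10))² = (130 + 30)² = 160² = 25600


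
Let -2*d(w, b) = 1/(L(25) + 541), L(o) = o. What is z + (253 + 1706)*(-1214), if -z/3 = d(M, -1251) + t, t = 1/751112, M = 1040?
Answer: -505526886146811/212564696 ≈ -2.3782e+6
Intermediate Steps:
d(w, b) = -1/1132 (d(w, b) = -1/(2*(25 + 541)) = -½/566 = -½*1/566 = -1/1132)
t = 1/751112 ≈ 1.3314e-6
z = 562485/212564696 (z = -3*(-1/1132 + 1/751112) = -3*(-187495/212564696) = 562485/212564696 ≈ 0.0026462)
z + (253 + 1706)*(-1214) = 562485/212564696 + (253 + 1706)*(-1214) = 562485/212564696 + 1959*(-1214) = 562485/212564696 - 2378226 = -505526886146811/212564696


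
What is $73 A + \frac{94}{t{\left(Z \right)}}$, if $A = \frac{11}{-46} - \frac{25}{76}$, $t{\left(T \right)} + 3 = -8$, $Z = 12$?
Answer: $- \frac{961691}{19228} \approx -50.015$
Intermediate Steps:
$t{\left(T \right)} = -11$ ($t{\left(T \right)} = -3 - 8 = -11$)
$A = - \frac{993}{1748}$ ($A = 11 \left(- \frac{1}{46}\right) - \frac{25}{76} = - \frac{11}{46} - \frac{25}{76} = - \frac{993}{1748} \approx -0.56808$)
$73 A + \frac{94}{t{\left(Z \right)}} = 73 \left(- \frac{993}{1748}\right) + \frac{94}{-11} = - \frac{72489}{1748} + 94 \left(- \frac{1}{11}\right) = - \frac{72489}{1748} - \frac{94}{11} = - \frac{961691}{19228}$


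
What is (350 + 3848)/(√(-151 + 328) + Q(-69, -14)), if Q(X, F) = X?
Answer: -48277/764 - 2099*√177/2292 ≈ -75.374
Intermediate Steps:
(350 + 3848)/(√(-151 + 328) + Q(-69, -14)) = (350 + 3848)/(√(-151 + 328) - 69) = 4198/(√177 - 69) = 4198/(-69 + √177)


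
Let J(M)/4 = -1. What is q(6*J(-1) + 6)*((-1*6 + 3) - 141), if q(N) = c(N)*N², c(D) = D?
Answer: 839808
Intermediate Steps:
J(M) = -4 (J(M) = 4*(-1) = -4)
q(N) = N³ (q(N) = N*N² = N³)
q(6*J(-1) + 6)*((-1*6 + 3) - 141) = (6*(-4) + 6)³*((-1*6 + 3) - 141) = (-24 + 6)³*((-6 + 3) - 141) = (-18)³*(-3 - 141) = -5832*(-144) = 839808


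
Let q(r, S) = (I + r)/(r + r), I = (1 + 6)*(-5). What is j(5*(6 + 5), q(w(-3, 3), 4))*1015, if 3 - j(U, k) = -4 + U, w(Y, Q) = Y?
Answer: -48720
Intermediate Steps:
I = -35 (I = 7*(-5) = -35)
q(r, S) = (-35 + r)/(2*r) (q(r, S) = (-35 + r)/(r + r) = (-35 + r)/((2*r)) = (-35 + r)*(1/(2*r)) = (-35 + r)/(2*r))
j(U, k) = 7 - U (j(U, k) = 3 - (-4 + U) = 3 + (4 - U) = 7 - U)
j(5*(6 + 5), q(w(-3, 3), 4))*1015 = (7 - 5*(6 + 5))*1015 = (7 - 5*11)*1015 = (7 - 1*55)*1015 = (7 - 55)*1015 = -48*1015 = -48720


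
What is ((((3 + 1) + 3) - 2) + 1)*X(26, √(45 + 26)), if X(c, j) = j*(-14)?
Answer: -84*√71 ≈ -707.80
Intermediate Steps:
X(c, j) = -14*j
((((3 + 1) + 3) - 2) + 1)*X(26, √(45 + 26)) = ((((3 + 1) + 3) - 2) + 1)*(-14*√(45 + 26)) = (((4 + 3) - 2) + 1)*(-14*√71) = ((7 - 2) + 1)*(-14*√71) = (5 + 1)*(-14*√71) = 6*(-14*√71) = -84*√71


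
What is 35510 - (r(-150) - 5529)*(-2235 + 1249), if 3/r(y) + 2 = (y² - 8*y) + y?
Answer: -2198930053/406 ≈ -5.4161e+6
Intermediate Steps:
r(y) = 3/(-2 + y² - 7*y) (r(y) = 3/(-2 + ((y² - 8*y) + y)) = 3/(-2 + (y² - 7*y)) = 3/(-2 + y² - 7*y))
35510 - (r(-150) - 5529)*(-2235 + 1249) = 35510 - (3/(-2 + (-150)² - 7*(-150)) - 5529)*(-2235 + 1249) = 35510 - (3/(-2 + 22500 + 1050) - 5529)*(-986) = 35510 - (3/23548 - 5529)*(-986) = 35510 - (-130196889)*(-986)/23548 = 35510 - 1*2213347113/406 = 35510 - 2213347113/406 = -2198930053/406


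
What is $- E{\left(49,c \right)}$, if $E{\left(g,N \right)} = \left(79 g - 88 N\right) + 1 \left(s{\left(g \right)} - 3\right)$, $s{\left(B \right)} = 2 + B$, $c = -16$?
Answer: $-5327$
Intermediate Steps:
$E{\left(g,N \right)} = -1 - 88 N + 80 g$ ($E{\left(g,N \right)} = \left(79 g - 88 N\right) + 1 \left(\left(2 + g\right) - 3\right) = \left(- 88 N + 79 g\right) + 1 \left(-1 + g\right) = \left(- 88 N + 79 g\right) + \left(-1 + g\right) = -1 - 88 N + 80 g$)
$- E{\left(49,c \right)} = - (-1 - -1408 + 80 \cdot 49) = - (-1 + 1408 + 3920) = \left(-1\right) 5327 = -5327$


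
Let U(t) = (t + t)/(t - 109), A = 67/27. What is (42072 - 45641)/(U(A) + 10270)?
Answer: -5132222/14768193 ≈ -0.34752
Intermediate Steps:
A = 67/27 (A = 67*(1/27) = 67/27 ≈ 2.4815)
U(t) = 2*t/(-109 + t) (U(t) = (2*t)/(-109 + t) = 2*t/(-109 + t))
(42072 - 45641)/(U(A) + 10270) = (42072 - 45641)/(2*(67/27)/(-109 + 67/27) + 10270) = -3569/(2*(67/27)/(-2876/27) + 10270) = -3569/(2*(67/27)*(-27/2876) + 10270) = -3569/(-67/1438 + 10270) = -3569/14768193/1438 = -3569*1438/14768193 = -5132222/14768193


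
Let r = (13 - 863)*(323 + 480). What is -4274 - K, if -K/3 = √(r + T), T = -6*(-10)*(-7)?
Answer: -4274 + 3*I*√682970 ≈ -4274.0 + 2479.3*I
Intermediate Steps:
T = -420 (T = 60*(-7) = -420)
r = -682550 (r = -850*803 = -682550)
K = -3*I*√682970 (K = -3*√(-682550 - 420) = -3*I*√682970 ≈ -2479.3*I)
-4274 - K = -4274 - (-3)*I*√682970 = -4274 + 3*I*√682970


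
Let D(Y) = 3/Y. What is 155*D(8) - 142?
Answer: -671/8 ≈ -83.875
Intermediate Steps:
155*D(8) - 142 = 155*(3/8) - 142 = 465/8 - 142 = -671/8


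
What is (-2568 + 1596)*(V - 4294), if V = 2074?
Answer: 2157840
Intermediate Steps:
(-2568 + 1596)*(V - 4294) = (-2568 + 1596)*(2074 - 4294) = -972*(-2220) = 2157840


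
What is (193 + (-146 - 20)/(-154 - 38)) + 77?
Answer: 26003/96 ≈ 270.86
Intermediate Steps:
(193 + (-146 - 20)/(-154 - 38)) + 77 = (193 - 166/(-192)) + 77 = (193 - 166*(-1/192)) + 77 = (193 + 83/96) + 77 = 18611/96 + 77 = 26003/96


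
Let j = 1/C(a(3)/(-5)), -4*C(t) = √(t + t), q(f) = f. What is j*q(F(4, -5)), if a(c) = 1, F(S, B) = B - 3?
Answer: -16*I*√10 ≈ -50.596*I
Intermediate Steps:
F(S, B) = -3 + B
C(t) = -√2*√t/4 (C(t) = -√(t + t)/4 = -√2*√t/4)
j = 2*I*√10 (j = 1/(-√2*√(1/(-5))/4) = 1/(-√2*√(1*(-⅕))/4) = 1/(-√2*√(-⅕)/4) = 1/(-√2*I*√5/5/4) = 1/(-I*√10/20) = 2*I*√10 ≈ 6.3246*I)
j*q(F(4, -5)) = (2*I*√10)*(-3 - 5) = (2*I*√10)*(-8) = -16*I*√10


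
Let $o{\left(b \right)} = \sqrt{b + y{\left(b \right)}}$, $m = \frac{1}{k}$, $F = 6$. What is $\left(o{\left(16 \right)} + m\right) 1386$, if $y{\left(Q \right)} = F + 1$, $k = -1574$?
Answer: $- \frac{693}{787} + 1386 \sqrt{23} \approx 6646.1$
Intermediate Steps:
$y{\left(Q \right)} = 7$ ($y{\left(Q \right)} = 6 + 1 = 7$)
$m = - \frac{1}{1574}$ ($m = \frac{1}{-1574} = - \frac{1}{1574} \approx -0.00063532$)
$o{\left(b \right)} = \sqrt{7 + b}$ ($o{\left(b \right)} = \sqrt{b + 7} = \sqrt{7 + b}$)
$\left(o{\left(16 \right)} + m\right) 1386 = \left(\sqrt{7 + 16} - \frac{1}{1574}\right) 1386 = \left(\sqrt{23} - \frac{1}{1574}\right) 1386 = \left(- \frac{1}{1574} + \sqrt{23}\right) 1386 = - \frac{693}{787} + 1386 \sqrt{23}$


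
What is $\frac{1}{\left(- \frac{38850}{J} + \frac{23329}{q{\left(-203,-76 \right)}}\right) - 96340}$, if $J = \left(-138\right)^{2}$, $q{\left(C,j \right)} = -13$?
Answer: $- \frac{41262}{4049311501} \approx -1.019 \cdot 10^{-5}$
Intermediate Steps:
$J = 19044$
$\frac{1}{\left(- \frac{38850}{J} + \frac{23329}{q{\left(-203,-76 \right)}}\right) - 96340} = \frac{1}{\left(- \frac{38850}{19044} + \frac{23329}{-13}\right) - 96340} = \frac{1}{\left(\left(-38850\right) \frac{1}{19044} + 23329 \left(- \frac{1}{13}\right)\right) - 96340} = \frac{1}{\left(- \frac{6475}{3174} - \frac{23329}{13}\right) - 96340} = \frac{1}{- \frac{74130421}{41262} - 96340} = \frac{1}{- \frac{4049311501}{41262}} = - \frac{41262}{4049311501}$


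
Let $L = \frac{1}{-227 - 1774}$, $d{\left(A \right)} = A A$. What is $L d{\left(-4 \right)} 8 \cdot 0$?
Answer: $0$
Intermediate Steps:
$d{\left(A \right)} = A^{2}$
$L = - \frac{1}{2001}$ ($L = \frac{1}{-2001} = - \frac{1}{2001} \approx -0.00049975$)
$L d{\left(-4 \right)} 8 \cdot 0 = - \frac{\left(-4\right)^{2} \cdot 8 \cdot 0}{2001} = - \frac{16 \cdot 8 \cdot 0}{2001} = - \frac{128 \cdot 0}{2001} = \left(- \frac{1}{2001}\right) 0 = 0$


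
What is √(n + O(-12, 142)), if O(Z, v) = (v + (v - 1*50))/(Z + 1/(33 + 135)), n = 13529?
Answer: √324565505/155 ≈ 116.23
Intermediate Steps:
O(Z, v) = (-50 + 2*v)/(1/168 + Z) (O(Z, v) = (v + (v - 50))/(Z + 1/168) = (v + (-50 + v))/(Z + 1/168) = (-50 + 2*v)/(1/168 + Z))
√(n + O(-12, 142)) = √(13529 + 336*(-25 + 142)/(1 + 168*(-12))) = √(13529 + 336*117/(1 - 2016)) = √(13529 + 336*117/(-2015)) = √(13529 + 336*(-1/2015)*117) = √(13529 - 3024/155) = √(2093971/155) = √324565505/155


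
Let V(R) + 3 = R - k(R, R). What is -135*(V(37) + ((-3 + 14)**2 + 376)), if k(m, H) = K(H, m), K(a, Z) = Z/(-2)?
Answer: -148365/2 ≈ -74183.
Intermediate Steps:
K(a, Z) = -Z/2 (K(a, Z) = Z*(-1/2) = -Z/2)
k(m, H) = -m/2
V(R) = -3 + 3*R/2 (V(R) = -3 + (R - (-1)*R/2) = -3 + (R + R/2) = -3 + 3*R/2)
-135*(V(37) + ((-3 + 14)**2 + 376)) = -135*((-3 + (3/2)*37) + ((-3 + 14)**2 + 376)) = -135*((-3 + 111/2) + (11**2 + 376)) = -135*(105/2 + (121 + 376)) = -135*(105/2 + 497) = -135*1099/2 = -148365/2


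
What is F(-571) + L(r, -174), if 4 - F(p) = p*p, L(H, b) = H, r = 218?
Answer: -325819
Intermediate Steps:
F(p) = 4 - p**2 (F(p) = 4 - p*p = 4 - p**2)
F(-571) + L(r, -174) = (4 - 1*(-571)**2) + 218 = (4 - 1*326041) + 218 = (4 - 326041) + 218 = -326037 + 218 = -325819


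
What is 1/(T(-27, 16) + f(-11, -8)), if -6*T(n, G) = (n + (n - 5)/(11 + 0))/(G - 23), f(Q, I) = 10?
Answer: 66/613 ≈ 0.10767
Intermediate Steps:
T(n, G) = -(-5/11 + 12*n/11)/(6*(-23 + G)) (T(n, G) = -(n + (n - 5)/(11 + 0))/(6*(G - 23)) = -(n + (-5 + n)/11)/(6*(-23 + G)) = -(n + (-5 + n)*(1/11))/(6*(-23 + G)) = -(n + (-5/11 + n/11))/(6*(-23 + G)) = -(-5/11 + 12*n/11)/(6*(-23 + G)))
1/(T(-27, 16) + f(-11, -8)) = 1/((5 - 12*(-27))/(66*(-23 + 16)) + 10) = 1/((1/66)*(5 + 324)/(-7) + 10) = 1/((1/66)*(-⅐)*329 + 10) = 1/(-47/66 + 10) = 1/(613/66) = 66/613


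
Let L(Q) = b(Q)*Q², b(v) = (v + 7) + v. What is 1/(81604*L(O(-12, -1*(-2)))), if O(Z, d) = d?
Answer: 1/3590576 ≈ 2.7851e-7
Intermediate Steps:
b(v) = 7 + 2*v (b(v) = (7 + v) + v = 7 + 2*v)
L(Q) = Q²*(7 + 2*Q) (L(Q) = (7 + 2*Q)*Q² = Q²*(7 + 2*Q))
1/(81604*L(O(-12, -1*(-2)))) = 1/(81604*(((-1*(-2))²*(7 + 2*(-1*(-2)))))) = 1/(81604*((2²*(7 + 2*2)))) = 1/(81604*((4*(7 + 4)))) = 1/(81604*((4*11))) = (1/81604)/44 = (1/81604)*(1/44) = 1/3590576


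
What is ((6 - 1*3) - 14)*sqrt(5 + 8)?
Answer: -11*sqrt(13) ≈ -39.661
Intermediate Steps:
((6 - 1*3) - 14)*sqrt(5 + 8) = ((6 - 3) - 14)*sqrt(13) = (3 - 14)*sqrt(13) = -11*sqrt(13)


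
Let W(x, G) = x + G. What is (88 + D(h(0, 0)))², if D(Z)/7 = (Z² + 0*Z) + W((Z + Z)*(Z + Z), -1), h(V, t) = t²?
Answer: 6561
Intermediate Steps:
W(x, G) = G + x
D(Z) = -7 + 35*Z² (D(Z) = 7*((Z² + 0*Z) + (-1 + (Z + Z)*(Z + Z))) = 7*((Z² + 0) + (-1 + (2*Z)*(2*Z))) = 7*(Z² + (-1 + 4*Z²)) = 7*(-1 + 5*Z²) = -7 + 35*Z²)
(88 + D(h(0, 0)))² = (88 + (-7 + 35*(0²)²))² = (88 + (-7 + 35*0²))² = (88 + (-7 + 35*0))² = (88 + (-7 + 0))² = (88 - 7)² = 81² = 6561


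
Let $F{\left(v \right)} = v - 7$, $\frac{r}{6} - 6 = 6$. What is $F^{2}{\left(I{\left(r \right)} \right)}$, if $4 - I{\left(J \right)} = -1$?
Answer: $4$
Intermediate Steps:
$r = 72$ ($r = 36 + 6 \cdot 6 = 36 + 36 = 72$)
$I{\left(J \right)} = 5$ ($I{\left(J \right)} = 4 - -1 = 4 + 1 = 5$)
$F{\left(v \right)} = -7 + v$ ($F{\left(v \right)} = v - 7 = -7 + v$)
$F^{2}{\left(I{\left(r \right)} \right)} = \left(-7 + 5\right)^{2} = \left(-2\right)^{2} = 4$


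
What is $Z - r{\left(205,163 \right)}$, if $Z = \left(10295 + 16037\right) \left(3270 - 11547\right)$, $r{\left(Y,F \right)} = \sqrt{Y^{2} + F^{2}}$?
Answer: $-217949964 - \sqrt{68594} \approx -2.1795 \cdot 10^{8}$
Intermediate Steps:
$r{\left(Y,F \right)} = \sqrt{F^{2} + Y^{2}}$
$Z = -217949964$ ($Z = 26332 \left(-8277\right) = -217949964$)
$Z - r{\left(205,163 \right)} = -217949964 - \sqrt{163^{2} + 205^{2}} = -217949964 - \sqrt{26569 + 42025} = -217949964 - \sqrt{68594}$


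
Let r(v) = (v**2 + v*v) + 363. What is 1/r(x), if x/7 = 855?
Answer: 1/71640813 ≈ 1.3959e-8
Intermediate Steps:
x = 5985 (x = 7*855 = 5985)
r(v) = 363 + 2*v**2 (r(v) = (v**2 + v**2) + 363 = 2*v**2 + 363 = 363 + 2*v**2)
1/r(x) = 1/(363 + 2*5985**2) = 1/(363 + 2*35820225) = 1/(363 + 71640450) = 1/71640813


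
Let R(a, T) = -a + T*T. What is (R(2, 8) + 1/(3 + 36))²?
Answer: 5851561/1521 ≈ 3847.2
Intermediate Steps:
R(a, T) = T² - a (R(a, T) = -a + T² = T² - a)
(R(2, 8) + 1/(3 + 36))² = ((8² - 1*2) + 1/(3 + 36))² = ((64 - 2) + 1/39)² = (62 + 1/39)² = (2419/39)² = 5851561/1521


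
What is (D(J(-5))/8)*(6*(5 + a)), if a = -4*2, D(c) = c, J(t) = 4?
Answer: -9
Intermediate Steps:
a = -8
(D(J(-5))/8)*(6*(5 + a)) = (4/8)*(6*(5 - 8)) = (4*(1/8))*(6*(-3)) = (1/2)*(-18) = -9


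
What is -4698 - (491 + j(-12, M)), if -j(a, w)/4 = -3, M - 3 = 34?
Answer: -5201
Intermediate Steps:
M = 37 (M = 3 + 34 = 37)
j(a, w) = 12 (j(a, w) = -4*(-3) = 12)
-4698 - (491 + j(-12, M)) = -4698 - (491 + 12) = -4698 - 1*503 = -4698 - 503 = -5201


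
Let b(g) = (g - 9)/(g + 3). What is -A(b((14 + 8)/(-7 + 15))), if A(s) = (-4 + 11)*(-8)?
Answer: 56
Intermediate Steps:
b(g) = (-9 + g)/(3 + g)
A(s) = -56 (A(s) = 7*(-8) = -56)
-A(b((14 + 8)/(-7 + 15))) = -1*(-56) = 56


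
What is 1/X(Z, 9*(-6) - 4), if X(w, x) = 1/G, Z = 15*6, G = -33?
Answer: -33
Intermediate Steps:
Z = 90
X(w, x) = -1/33 (X(w, x) = 1/(-33) = -1/33)
1/X(Z, 9*(-6) - 4) = 1/(-1/33) = -33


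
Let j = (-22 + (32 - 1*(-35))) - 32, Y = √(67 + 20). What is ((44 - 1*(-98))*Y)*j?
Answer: 1846*√87 ≈ 17218.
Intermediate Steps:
Y = √87 ≈ 9.3274
j = 13 (j = (-22 + (32 + 35)) - 32 = (-22 + 67) - 32 = 45 - 32 = 13)
((44 - 1*(-98))*Y)*j = ((44 - 1*(-98))*√87)*13 = ((44 + 98)*√87)*13 = (142*√87)*13 = 1846*√87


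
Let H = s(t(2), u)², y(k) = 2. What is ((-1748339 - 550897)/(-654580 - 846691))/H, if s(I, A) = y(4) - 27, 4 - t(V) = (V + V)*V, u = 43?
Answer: 2299236/938294375 ≈ 0.0024504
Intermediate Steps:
t(V) = 4 - 2*V² (t(V) = 4 - (V + V)*V = 4 - 2*V*V = 4 - 2*V²)
s(I, A) = -25 (s(I, A) = 2 - 27 = -25)
H = 625 (H = (-25)² = 625)
((-1748339 - 550897)/(-654580 - 846691))/H = ((-1748339 - 550897)/(-654580 - 846691))/625 = -2299236/(-1501271)*(1/625) = -2299236*(-1/1501271)*(1/625) = (2299236/1501271)*(1/625) = 2299236/938294375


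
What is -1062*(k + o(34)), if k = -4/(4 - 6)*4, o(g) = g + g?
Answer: -80712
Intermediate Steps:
o(g) = 2*g
k = 8 (k = -4/(-2)*4 = -4*(-1/2)*4 = 2*4 = 8)
-1062*(k + o(34)) = -1062*(8 + 2*34) = -1062*(8 + 68) = -1062*76 = -80712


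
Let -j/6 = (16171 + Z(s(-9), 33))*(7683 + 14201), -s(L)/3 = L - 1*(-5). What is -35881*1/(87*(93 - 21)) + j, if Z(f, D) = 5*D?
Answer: -13436168185897/6264 ≈ -2.1450e+9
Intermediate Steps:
s(L) = -15 - 3*L (s(L) = -3*(L - 1*(-5)) = -3*(L + 5) = -3*(5 + L) = -15 - 3*L)
j = -2144982144 (j = -6*(16171 + 5*33)*(7683 + 14201) = -6*(16171 + 165)*21884 = -98016*21884 = -6*357497024 = -2144982144)
-35881*1/(87*(93 - 21)) + j = -35881*1/(87*(93 - 21)) - 2144982144 = -35881/(87*72) - 2144982144 = -35881/6264 - 2144982144 = -13436168185897/6264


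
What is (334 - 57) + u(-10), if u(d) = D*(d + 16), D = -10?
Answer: 217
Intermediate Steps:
u(d) = -160 - 10*d (u(d) = -10*(d + 16) = -10*(16 + d) = -160 - 10*d)
(334 - 57) + u(-10) = (334 - 57) + (-160 - 10*(-10)) = 277 + (-160 + 100) = 277 - 60 = 217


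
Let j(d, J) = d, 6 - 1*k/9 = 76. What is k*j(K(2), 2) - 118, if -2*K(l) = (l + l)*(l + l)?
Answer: 4922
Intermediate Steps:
K(l) = -2*l² (K(l) = -(l + l)*(l + l)/2 = -2*l*2*l/2 = -2*l²)
k = -630 (k = 54 - 9*76 = 54 - 684 = -630)
k*j(K(2), 2) - 118 = -(-1260)*2² - 118 = -(-1260)*4 - 118 = -630*(-8) - 118 = 5040 - 118 = 4922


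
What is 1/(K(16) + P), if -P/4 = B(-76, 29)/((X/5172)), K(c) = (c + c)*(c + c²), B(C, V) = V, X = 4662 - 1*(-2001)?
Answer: 2221/19131600 ≈ 0.00011609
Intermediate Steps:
X = 6663 (X = 4662 + 2001 = 6663)
K(c) = 2*c*(c + c²) (K(c) = (2*c)*(c + c²) = 2*c*(c + c²))
P = -199984/2221 (P = -116/(6663/5172) = -116/(6663*(1/5172)) = -116/2221/1724 = -116*1724/2221 = -4*49996/2221 = -199984/2221 ≈ -90.042)
1/(K(16) + P) = 1/(2*16²*(1 + 16) - 199984/2221) = 1/(2*256*17 - 199984/2221) = 1/(8704 - 199984/2221) = 1/(19131600/2221) = 2221/19131600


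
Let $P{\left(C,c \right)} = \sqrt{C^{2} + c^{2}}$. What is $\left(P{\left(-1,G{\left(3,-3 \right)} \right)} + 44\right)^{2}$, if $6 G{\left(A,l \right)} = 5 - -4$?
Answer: $\frac{\left(88 + \sqrt{13}\right)^{2}}{4} \approx 2097.9$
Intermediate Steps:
$G{\left(A,l \right)} = \frac{3}{2}$ ($G{\left(A,l \right)} = \frac{5 - -4}{6} = \frac{5 + 4}{6} = \frac{1}{6} \cdot 9 = \frac{3}{2}$)
$\left(P{\left(-1,G{\left(3,-3 \right)} \right)} + 44\right)^{2} = \left(\sqrt{\left(-1\right)^{2} + \left(\frac{3}{2}\right)^{2}} + 44\right)^{2} = \left(\sqrt{1 + \frac{9}{4}} + 44\right)^{2} = \left(\sqrt{\frac{13}{4}} + 44\right)^{2} = \left(\frac{\sqrt{13}}{2} + 44\right)^{2} = \left(44 + \frac{\sqrt{13}}{2}\right)^{2}$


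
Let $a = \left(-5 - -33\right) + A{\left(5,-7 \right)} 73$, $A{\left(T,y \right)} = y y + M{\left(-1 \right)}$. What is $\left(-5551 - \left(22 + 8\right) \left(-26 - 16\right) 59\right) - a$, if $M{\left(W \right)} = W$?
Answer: $65257$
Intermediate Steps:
$A{\left(T,y \right)} = -1 + y^{2}$ ($A{\left(T,y \right)} = y y - 1 = y^{2} - 1 = -1 + y^{2}$)
$a = 3532$ ($a = \left(-5 - -33\right) + \left(-1 + \left(-7\right)^{2}\right) 73 = \left(-5 + 33\right) + \left(-1 + 49\right) 73 = 28 + 48 \cdot 73 = 28 + 3504 = 3532$)
$\left(-5551 - \left(22 + 8\right) \left(-26 - 16\right) 59\right) - a = \left(-5551 - \left(22 + 8\right) \left(-26 - 16\right) 59\right) - 3532 = \left(-5551 - 30 \left(-26 - 16\right) 59\right) - 3532 = \left(-5551 - 30 \left(-42\right) 59\right) - 3532 = \left(-5551 - \left(-1260\right) 59\right) - 3532 = \left(-5551 - -74340\right) - 3532 = \left(-5551 + 74340\right) - 3532 = 68789 - 3532 = 65257$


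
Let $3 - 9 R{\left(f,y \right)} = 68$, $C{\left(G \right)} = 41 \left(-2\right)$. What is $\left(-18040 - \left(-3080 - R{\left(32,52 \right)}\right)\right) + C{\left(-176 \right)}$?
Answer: $- \frac{135443}{9} \approx -15049.0$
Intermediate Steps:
$C{\left(G \right)} = -82$
$R{\left(f,y \right)} = - \frac{65}{9}$ ($R{\left(f,y \right)} = \frac{1}{3} - \frac{68}{9} = - \frac{65}{9}$)
$\left(-18040 - \left(-3080 - R{\left(32,52 \right)}\right)\right) + C{\left(-176 \right)} = \left(-18040 + \left(\left(- \frac{65}{9} + 5196\right) - 2116\right)\right) - 82 = \left(-18040 + \left(\frac{46699}{9} - 2116\right)\right) - 82 = \left(-18040 + \frac{27655}{9}\right) - 82 = - \frac{134705}{9} - 82 = - \frac{135443}{9}$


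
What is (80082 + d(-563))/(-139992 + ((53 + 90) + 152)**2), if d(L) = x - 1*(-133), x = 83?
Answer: -80298/52967 ≈ -1.5160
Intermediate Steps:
d(L) = 216 (d(L) = 83 - 1*(-133) = 83 + 133 = 216)
(80082 + d(-563))/(-139992 + ((53 + 90) + 152)**2) = (80082 + 216)/(-139992 + ((53 + 90) + 152)**2) = 80298/(-139992 + (143 + 152)**2) = 80298/(-139992 + 295**2) = 80298/(-139992 + 87025) = 80298/(-52967) = 80298*(-1/52967) = -80298/52967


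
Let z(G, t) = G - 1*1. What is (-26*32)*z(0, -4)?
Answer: 832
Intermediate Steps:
z(G, t) = -1 + G (z(G, t) = G - 1 = -1 + G)
(-26*32)*z(0, -4) = (-26*32)*(-1 + 0) = -832*(-1) = 832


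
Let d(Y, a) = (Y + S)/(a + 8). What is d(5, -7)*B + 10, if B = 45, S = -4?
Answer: 55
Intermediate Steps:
d(Y, a) = (-4 + Y)/(8 + a) (d(Y, a) = (Y - 4)/(a + 8) = (-4 + Y)/(8 + a))
d(5, -7)*B + 10 = ((-4 + 5)/(8 - 7))*45 + 10 = (1/1)*45 + 10 = (1*1)*45 + 10 = 1*45 + 10 = 45 + 10 = 55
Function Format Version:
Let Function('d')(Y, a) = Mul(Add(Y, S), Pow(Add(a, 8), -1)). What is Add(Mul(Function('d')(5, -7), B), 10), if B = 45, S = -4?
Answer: 55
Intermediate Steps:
Function('d')(Y, a) = Mul(Pow(Add(8, a), -1), Add(-4, Y)) (Function('d')(Y, a) = Mul(Add(Y, -4), Pow(Add(a, 8), -1)) = Mul(Add(-4, Y), Pow(Add(8, a), -1)) = Mul(Pow(Add(8, a), -1), Add(-4, Y)))
Add(Mul(Function('d')(5, -7), B), 10) = Add(Mul(Mul(Pow(Add(8, -7), -1), Add(-4, 5)), 45), 10) = Add(Mul(Mul(Pow(1, -1), 1), 45), 10) = Add(Mul(Mul(1, 1), 45), 10) = Add(Mul(1, 45), 10) = Add(45, 10) = 55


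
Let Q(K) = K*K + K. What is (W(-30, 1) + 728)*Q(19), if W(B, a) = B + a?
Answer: 265620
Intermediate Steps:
Q(K) = K + K**2 (Q(K) = K**2 + K = K + K**2)
(W(-30, 1) + 728)*Q(19) = ((-30 + 1) + 728)*(19*(1 + 19)) = (-29 + 728)*(19*20) = 699*380 = 265620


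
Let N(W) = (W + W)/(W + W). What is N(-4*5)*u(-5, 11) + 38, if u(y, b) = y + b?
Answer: 44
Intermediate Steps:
N(W) = 1 (N(W) = (2*W)/((2*W)) = (2*W)*(1/(2*W)) = 1)
u(y, b) = b + y
N(-4*5)*u(-5, 11) + 38 = 1*(11 - 5) + 38 = 1*6 + 38 = 6 + 38 = 44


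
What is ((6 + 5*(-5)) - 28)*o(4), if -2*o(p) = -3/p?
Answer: -141/8 ≈ -17.625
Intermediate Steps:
o(p) = 3/(2*p) (o(p) = -(-3)/(2*p) = 3/(2*p))
((6 + 5*(-5)) - 28)*o(4) = ((6 + 5*(-5)) - 28)*((3/2)/4) = ((6 - 25) - 28)*((3/2)*(1/4)) = (-19 - 28)*(3/8) = -47*3/8 = -141/8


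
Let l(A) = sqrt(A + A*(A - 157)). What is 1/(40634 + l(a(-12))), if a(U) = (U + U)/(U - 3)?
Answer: 507925/20639027538 - 5*I*sqrt(386)/10319513769 ≈ 2.461e-5 - 9.5193e-9*I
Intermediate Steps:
a(U) = 2*U/(-3 + U) (a(U) = (2*U)/(-3 + U) = 2*U/(-3 + U))
l(A) = sqrt(A + A*(-157 + A))
1/(40634 + l(a(-12))) = 1/(40634 + sqrt((2*(-12)/(-3 - 12))*(-156 + 2*(-12)/(-3 - 12)))) = 1/(40634 + sqrt((2*(-12)/(-15))*(-156 + 2*(-12)/(-15)))) = 1/(40634 + sqrt((2*(-12)*(-1/15))*(-156 + 2*(-12)*(-1/15)))) = 1/(40634 + sqrt(8*(-156 + 8/5)/5)) = 1/(40634 + sqrt((8/5)*(-772/5))) = 1/(40634 + sqrt(-6176/25)) = 1/(40634 + 4*I*sqrt(386)/5)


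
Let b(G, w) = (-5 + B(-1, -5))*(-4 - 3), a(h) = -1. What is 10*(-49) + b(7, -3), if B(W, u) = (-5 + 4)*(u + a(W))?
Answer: -497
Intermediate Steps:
B(W, u) = 1 - u (B(W, u) = (-5 + 4)*(u - 1) = -(-1 + u) = 1 - u)
b(G, w) = -7 (b(G, w) = (-5 + (1 - 1*(-5)))*(-4 - 3) = (-5 + (1 + 5))*(-7) = (-5 + 6)*(-7) = 1*(-7) = -7)
10*(-49) + b(7, -3) = 10*(-49) - 7 = -490 - 7 = -497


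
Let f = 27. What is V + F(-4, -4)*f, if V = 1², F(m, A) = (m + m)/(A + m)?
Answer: 28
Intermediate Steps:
F(m, A) = 2*m/(A + m) (F(m, A) = (2*m)/(A + m) = 2*m/(A + m))
V = 1
V + F(-4, -4)*f = 1 + (2*(-4)/(-4 - 4))*27 = 1 + (2*(-4)/(-8))*27 = 1 + (2*(-4)*(-⅛))*27 = 1 + 1*27 = 1 + 27 = 28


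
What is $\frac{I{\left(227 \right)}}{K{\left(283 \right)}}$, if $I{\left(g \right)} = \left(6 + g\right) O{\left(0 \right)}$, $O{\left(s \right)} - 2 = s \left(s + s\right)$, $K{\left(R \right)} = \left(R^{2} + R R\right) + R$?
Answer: $\frac{466}{160461} \approx 0.0029041$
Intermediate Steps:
$K{\left(R \right)} = R + 2 R^{2}$ ($K{\left(R \right)} = \left(R^{2} + R^{2}\right) + R = 2 R^{2} + R = R + 2 R^{2}$)
$O{\left(s \right)} = 2 + 2 s^{2}$ ($O{\left(s \right)} = 2 + s \left(s + s\right) = 2 + s 2 s = 2 + 2 s^{2}$)
$I{\left(g \right)} = 12 + 2 g$ ($I{\left(g \right)} = \left(6 + g\right) \left(2 + 2 \cdot 0^{2}\right) = \left(6 + g\right) \left(2 + 2 \cdot 0\right) = \left(6 + g\right) \left(2 + 0\right) = \left(6 + g\right) 2 = 12 + 2 g$)
$\frac{I{\left(227 \right)}}{K{\left(283 \right)}} = \frac{12 + 2 \cdot 227}{283 \left(1 + 2 \cdot 283\right)} = \frac{12 + 454}{283 \left(1 + 566\right)} = \frac{466}{283 \cdot 567} = \frac{466}{160461}$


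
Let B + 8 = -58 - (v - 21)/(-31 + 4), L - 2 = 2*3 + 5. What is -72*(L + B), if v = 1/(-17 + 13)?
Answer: 11618/3 ≈ 3872.7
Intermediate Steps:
v = -¼ (v = 1/(-4) = -¼ ≈ -0.25000)
L = 13 (L = 2 + (2*3 + 5) = 2 + (6 + 5) = 2 + 11 = 13)
B = -7213/108 (B = -8 + (-58 - (-¼ - 21)/(-31 + 4)) = -8 + (-58 - (-85)/(4*(-27))) = -8 + (-58 - (-85)*(-1)/(4*27)) = -8 + (-58 - 1*85/108) = -8 + (-58 - 85/108) = -8 - 6349/108 = -7213/108 ≈ -66.787)
-72*(L + B) = -72*(13 - 7213/108) = -72*(-5809/108) = 11618/3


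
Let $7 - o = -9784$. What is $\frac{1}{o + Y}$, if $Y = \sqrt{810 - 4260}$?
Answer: $\frac{9791}{95867131} - \frac{5 i \sqrt{138}}{95867131} \approx 0.00010213 - 6.1269 \cdot 10^{-7} i$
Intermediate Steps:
$o = 9791$ ($o = 7 - -9784 = 7 + 9784 = 9791$)
$Y = 5 i \sqrt{138}$ ($Y = \sqrt{-3450} = 5 i \sqrt{138} \approx 58.737 i$)
$\frac{1}{o + Y} = \frac{1}{9791 + 5 i \sqrt{138}}$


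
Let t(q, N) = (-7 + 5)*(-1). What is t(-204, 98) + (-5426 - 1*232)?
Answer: -5656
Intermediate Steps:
t(q, N) = 2 (t(q, N) = -2*(-1) = 2)
t(-204, 98) + (-5426 - 1*232) = 2 + (-5426 - 1*232) = 2 + (-5426 - 232) = 2 - 5658 = -5656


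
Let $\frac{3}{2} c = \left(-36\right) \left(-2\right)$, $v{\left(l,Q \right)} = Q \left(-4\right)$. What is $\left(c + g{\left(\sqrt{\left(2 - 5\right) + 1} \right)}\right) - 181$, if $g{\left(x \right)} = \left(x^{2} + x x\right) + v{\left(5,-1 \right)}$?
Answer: $-133$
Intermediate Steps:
$v{\left(l,Q \right)} = - 4 Q$
$c = 48$ ($c = \frac{2 \left(\left(-36\right) \left(-2\right)\right)}{3} = \frac{2}{3} \cdot 72 = 48$)
$g{\left(x \right)} = 4 + 2 x^{2}$ ($g{\left(x \right)} = \left(x^{2} + x x\right) - -4 = \left(x^{2} + x^{2}\right) + 4 = 2 x^{2} + 4 = 4 + 2 x^{2}$)
$\left(c + g{\left(\sqrt{\left(2 - 5\right) + 1} \right)}\right) - 181 = \left(48 + \left(4 + 2 \left(\sqrt{\left(2 - 5\right) + 1}\right)^{2}\right)\right) - 181 = \left(48 + \left(4 + 2 \left(\sqrt{-3 + 1}\right)^{2}\right)\right) - 181 = \left(48 + \left(4 + 2 \left(\sqrt{-2}\right)^{2}\right)\right) - 181 = \left(48 + \left(4 + 2 \left(i \sqrt{2}\right)^{2}\right)\right) - 181 = \left(48 + \left(4 + 2 \left(-2\right)\right)\right) - 181 = \left(48 + \left(4 - 4\right)\right) - 181 = \left(48 + 0\right) - 181 = 48 - 181 = -133$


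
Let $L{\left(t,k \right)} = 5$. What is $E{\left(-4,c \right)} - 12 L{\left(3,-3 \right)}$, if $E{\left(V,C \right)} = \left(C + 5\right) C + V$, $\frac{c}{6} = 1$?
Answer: $2$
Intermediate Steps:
$c = 6$ ($c = 6 \cdot 1 = 6$)
$E{\left(V,C \right)} = V + C \left(5 + C\right)$ ($E{\left(V,C \right)} = \left(5 + C\right) C + V = C \left(5 + C\right) + V = V + C \left(5 + C\right)$)
$E{\left(-4,c \right)} - 12 L{\left(3,-3 \right)} = \left(-4 + 6^{2} + 5 \cdot 6\right) - 60 = \left(-4 + 36 + 30\right) - 60 = 62 - 60 = 2$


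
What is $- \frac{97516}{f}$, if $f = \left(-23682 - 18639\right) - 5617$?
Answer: $\frac{48758}{23969} \approx 2.0342$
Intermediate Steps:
$f = -47938$ ($f = -42321 - 5617 = -47938$)
$- \frac{97516}{f} = - \frac{97516}{-47938} = \left(-97516\right) \left(- \frac{1}{47938}\right) = \frac{48758}{23969}$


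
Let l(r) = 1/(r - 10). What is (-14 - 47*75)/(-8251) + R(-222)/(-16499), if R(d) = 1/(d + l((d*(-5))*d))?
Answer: 3194368547492951/7447504410470789 ≈ 0.42892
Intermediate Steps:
l(r) = 1/(-10 + r)
R(d) = 1/(d + 1/(-10 - 5*d²)) (R(d) = 1/(d + 1/(-10 + (d*(-5))*d)) = 1/(d + 1/(-10 + (-5*d)*d)) = 1/(d + 1/(-10 - 5*d²)))
(-14 - 47*75)/(-8251) + R(-222)/(-16499) = (-14 - 47*75)/(-8251) + (5*(2 + (-222)²)/(-1 + 5*(-222)*(2 + (-222)²)))/(-16499) = (-14 - 3525)*(-1/8251) + (5*(2 + 49284)/(-1 + 5*(-222)*(2 + 49284)))*(-1/16499) = -3539*(-1/8251) + (5*49286/(-1 + 5*(-222)*49286))*(-1/16499) = 3539/8251 + (5*49286/(-1 - 54707460))*(-1/16499) = 3539/8251 + (5*49286/(-54707461))*(-1/16499) = 3539/8251 + (5*(-1/54707461)*49286)*(-1/16499) = 3539/8251 - 246430/54707461*(-1/16499) = 3539/8251 + 246430/902618399039 = 3194368547492951/7447504410470789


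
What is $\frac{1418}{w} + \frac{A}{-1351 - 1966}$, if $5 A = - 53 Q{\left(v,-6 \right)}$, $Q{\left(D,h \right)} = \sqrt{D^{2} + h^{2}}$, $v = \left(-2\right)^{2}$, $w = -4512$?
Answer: $- \frac{709}{2256} + \frac{106 \sqrt{13}}{16585} \approx -0.29123$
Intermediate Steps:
$v = 4$
$A = - \frac{106 \sqrt{13}}{5}$ ($A = \frac{\left(-53\right) \sqrt{4^{2} + \left(-6\right)^{2}}}{5} = \frac{\left(-53\right) \sqrt{16 + 36}}{5} = \frac{\left(-53\right) \sqrt{52}}{5} = \frac{\left(-53\right) 2 \sqrt{13}}{5} = \frac{\left(-106\right) \sqrt{13}}{5} = - \frac{106 \sqrt{13}}{5} \approx -76.438$)
$\frac{1418}{w} + \frac{A}{-1351 - 1966} = \frac{1418}{-4512} + \frac{\left(- \frac{106}{5}\right) \sqrt{13}}{-1351 - 1966} = 1418 \left(- \frac{1}{4512}\right) + \frac{\left(- \frac{106}{5}\right) \sqrt{13}}{-1351 - 1966} = - \frac{709}{2256} + \frac{\left(- \frac{106}{5}\right) \sqrt{13}}{-3317} = - \frac{709}{2256} + - \frac{106 \sqrt{13}}{5} \left(- \frac{1}{3317}\right) = - \frac{709}{2256} + \frac{106 \sqrt{13}}{16585}$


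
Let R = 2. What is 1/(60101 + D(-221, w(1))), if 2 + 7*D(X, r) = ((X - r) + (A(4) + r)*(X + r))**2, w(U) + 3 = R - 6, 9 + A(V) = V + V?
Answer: 7/3012805 ≈ 2.3234e-6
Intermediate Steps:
A(V) = -9 + 2*V (A(V) = -9 + (V + V) = -9 + 2*V)
w(U) = -7 (w(U) = -3 + (2 - 6) = -3 - 4 = -7)
D(X, r) = -2/7 + (X - r + (-1 + r)*(X + r))**2/7 (D(X, r) = -2/7 + ((X - r) + ((-9 + 2*4) + r)*(X + r))**2/7 = -2/7 + ((X - r) + ((-9 + 8) + r)*(X + r))**2/7 = -2/7 + ((X - r) + (-1 + r)*(X + r))**2/7 = -2/7 + (X - r + (-1 + r)*(X + r))**2/7)
1/(60101 + D(-221, w(1))) = 1/(60101 + (-2/7 + (1/7)*(-7)**2*(-2 - 221 - 7)**2)) = 1/(60101 + (-2/7 + (1/7)*49*(-230)**2)) = 1/(60101 + (-2/7 + (1/7)*49*52900)) = 1/(60101 + (-2/7 + 370300)) = 1/(60101 + 2592098/7) = 1/(3012805/7) = 7/3012805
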